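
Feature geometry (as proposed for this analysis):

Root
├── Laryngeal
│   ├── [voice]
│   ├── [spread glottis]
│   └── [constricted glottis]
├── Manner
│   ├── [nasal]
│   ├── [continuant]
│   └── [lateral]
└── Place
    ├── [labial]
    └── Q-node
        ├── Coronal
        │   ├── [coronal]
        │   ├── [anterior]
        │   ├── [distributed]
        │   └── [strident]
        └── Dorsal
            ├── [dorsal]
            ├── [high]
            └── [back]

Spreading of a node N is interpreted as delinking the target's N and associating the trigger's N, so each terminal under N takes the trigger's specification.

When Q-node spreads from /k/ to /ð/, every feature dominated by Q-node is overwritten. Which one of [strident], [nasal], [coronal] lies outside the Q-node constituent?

Q-node dominates exactly [coronal], [anterior], [distributed], [strident], [dorsal], [high], [back].
Of the listed options, [strident], [coronal] are among these and would be overwritten by spreading Q-node.
But [nasal] is a dependent of Manner, outside Q-node; it is therefore untouched by the spreading.

[nasal]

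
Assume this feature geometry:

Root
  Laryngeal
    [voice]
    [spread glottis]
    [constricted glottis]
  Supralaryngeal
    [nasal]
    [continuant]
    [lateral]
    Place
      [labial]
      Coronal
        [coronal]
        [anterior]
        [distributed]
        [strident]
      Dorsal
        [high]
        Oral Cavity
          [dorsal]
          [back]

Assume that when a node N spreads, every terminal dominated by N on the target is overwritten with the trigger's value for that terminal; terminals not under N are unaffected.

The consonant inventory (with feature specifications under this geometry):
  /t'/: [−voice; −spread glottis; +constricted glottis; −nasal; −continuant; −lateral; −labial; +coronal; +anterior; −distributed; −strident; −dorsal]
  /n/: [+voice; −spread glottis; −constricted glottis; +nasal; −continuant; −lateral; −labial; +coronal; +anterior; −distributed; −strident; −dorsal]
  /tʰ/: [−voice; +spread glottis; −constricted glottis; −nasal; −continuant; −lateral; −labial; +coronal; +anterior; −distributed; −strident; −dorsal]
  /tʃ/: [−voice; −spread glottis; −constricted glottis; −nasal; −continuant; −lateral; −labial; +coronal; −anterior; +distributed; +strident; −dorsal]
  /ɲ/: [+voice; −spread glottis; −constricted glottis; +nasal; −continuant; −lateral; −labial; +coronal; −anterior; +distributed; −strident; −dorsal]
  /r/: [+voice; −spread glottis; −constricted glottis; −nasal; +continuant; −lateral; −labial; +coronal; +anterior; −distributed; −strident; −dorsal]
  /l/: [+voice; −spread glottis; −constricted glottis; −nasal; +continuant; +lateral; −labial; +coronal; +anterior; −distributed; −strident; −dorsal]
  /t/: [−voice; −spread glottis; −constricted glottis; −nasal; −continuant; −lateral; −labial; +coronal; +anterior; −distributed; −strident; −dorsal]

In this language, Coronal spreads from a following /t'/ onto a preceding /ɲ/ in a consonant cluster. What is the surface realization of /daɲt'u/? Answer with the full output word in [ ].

[dant'u]

The Coronal node dominates the terminals [coronal], [anterior], [distributed], [strident].
The target acquires /t'/'s values for everything under Coronal — [+coronal], [+anterior], [−distributed], [−strident] — while keeping its own [voice], [spread glottis], [constricted glottis], ….
Among the inventory, only /n/ has exactly this specification, giving the surface form [dant'u].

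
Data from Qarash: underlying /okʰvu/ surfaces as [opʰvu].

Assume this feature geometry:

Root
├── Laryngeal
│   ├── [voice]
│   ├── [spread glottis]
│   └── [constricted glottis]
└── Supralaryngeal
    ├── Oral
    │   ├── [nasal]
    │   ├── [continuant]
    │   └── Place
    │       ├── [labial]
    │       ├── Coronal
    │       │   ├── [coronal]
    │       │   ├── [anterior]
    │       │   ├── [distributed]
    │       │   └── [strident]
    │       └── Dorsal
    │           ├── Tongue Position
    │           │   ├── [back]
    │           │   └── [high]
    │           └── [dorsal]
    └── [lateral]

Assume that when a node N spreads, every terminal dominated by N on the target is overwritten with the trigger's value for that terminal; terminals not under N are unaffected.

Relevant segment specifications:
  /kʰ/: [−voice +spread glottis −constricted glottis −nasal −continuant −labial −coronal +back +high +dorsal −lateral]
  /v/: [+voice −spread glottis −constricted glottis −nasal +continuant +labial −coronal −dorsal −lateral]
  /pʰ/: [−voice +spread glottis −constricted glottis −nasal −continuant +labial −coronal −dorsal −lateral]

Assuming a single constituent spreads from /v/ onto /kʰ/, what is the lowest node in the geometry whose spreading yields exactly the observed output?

Place

Feature comparison: [labial], [dorsal], [high], [back] differ between /kʰ/ and [pʰ]; the remaining terminals match.
Tracing each changed feature up the tree, the paths first meet at Place; any lower node misses at least one of them.
Spreading Place from /v/ overwrites each of those terminals with /v/'s values, yielding exactly [pʰ].
[continuant] — on which /v/ differs from /kʰ/ — is unchanged, so neither Oral nor anything higher can have spread; the constituent is no larger than Place.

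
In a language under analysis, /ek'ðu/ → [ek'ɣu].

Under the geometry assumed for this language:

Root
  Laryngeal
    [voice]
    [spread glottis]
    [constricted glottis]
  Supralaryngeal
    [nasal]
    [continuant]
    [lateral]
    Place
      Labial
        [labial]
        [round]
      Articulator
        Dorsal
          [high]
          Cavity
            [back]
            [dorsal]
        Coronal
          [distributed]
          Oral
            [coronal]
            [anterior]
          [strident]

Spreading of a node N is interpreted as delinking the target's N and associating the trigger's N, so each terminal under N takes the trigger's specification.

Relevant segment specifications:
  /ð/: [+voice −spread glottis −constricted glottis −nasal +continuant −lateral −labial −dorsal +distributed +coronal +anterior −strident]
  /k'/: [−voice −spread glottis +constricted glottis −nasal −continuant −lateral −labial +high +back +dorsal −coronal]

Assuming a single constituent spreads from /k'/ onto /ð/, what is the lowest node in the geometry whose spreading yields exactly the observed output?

/ð/ and [ɣ] differ in [coronal], [anterior], [distributed], [strident], [dorsal], [high], [back]; every other specified feature is identical.
The smallest constituent containing every changed terminal is Articulator — each of its daughters lacks at least one of the affected features.
If Articulator spreads, every terminal under it takes /k'/'s value, producing [ɣ] as observed.
Features on which the two segments disagree outside Articulator, such as [constricted glottis], [continuant], are unchanged — nothing dominating them spread, and Articulator is the minimal sufficient constituent.

Articulator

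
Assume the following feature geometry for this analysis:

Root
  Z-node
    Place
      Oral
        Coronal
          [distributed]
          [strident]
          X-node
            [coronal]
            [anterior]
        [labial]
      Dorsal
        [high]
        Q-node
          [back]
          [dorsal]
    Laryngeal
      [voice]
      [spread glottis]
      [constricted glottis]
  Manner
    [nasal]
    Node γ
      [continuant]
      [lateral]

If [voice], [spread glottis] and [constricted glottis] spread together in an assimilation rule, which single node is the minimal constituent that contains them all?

[voice]: Root ▹ Z-node ▹ Laryngeal ▹ [voice].
[spread glottis]: Root ▹ Z-node ▹ Laryngeal ▹ [spread glottis].
[constricted glottis]: Root ▹ Z-node ▹ Laryngeal ▹ [constricted glottis].
The listed terminals split across distinct daughters of Laryngeal, so Laryngeal itself is the smallest node containing them all.

Laryngeal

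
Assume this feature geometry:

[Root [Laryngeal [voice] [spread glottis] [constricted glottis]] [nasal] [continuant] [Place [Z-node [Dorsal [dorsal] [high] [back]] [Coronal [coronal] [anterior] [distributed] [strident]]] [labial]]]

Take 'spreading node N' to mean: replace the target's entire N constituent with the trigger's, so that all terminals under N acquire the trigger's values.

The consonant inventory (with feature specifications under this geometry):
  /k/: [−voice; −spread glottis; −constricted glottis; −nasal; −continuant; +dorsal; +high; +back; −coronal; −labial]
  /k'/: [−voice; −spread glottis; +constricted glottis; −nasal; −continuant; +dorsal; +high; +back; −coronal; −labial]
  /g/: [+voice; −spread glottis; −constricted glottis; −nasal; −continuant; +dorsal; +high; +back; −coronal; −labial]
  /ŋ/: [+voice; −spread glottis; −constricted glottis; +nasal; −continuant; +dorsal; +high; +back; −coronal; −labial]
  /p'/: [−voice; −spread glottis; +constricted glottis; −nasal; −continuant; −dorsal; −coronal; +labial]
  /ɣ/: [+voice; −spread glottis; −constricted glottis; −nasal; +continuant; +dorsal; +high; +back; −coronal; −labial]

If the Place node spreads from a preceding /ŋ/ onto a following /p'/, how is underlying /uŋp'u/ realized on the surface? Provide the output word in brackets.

[uŋk'u]

Place immediately or transitively dominates [dorsal], [high], [back], [coronal], [anterior], [distributed], [strident], [labial].
After delinking /p'/'s Place and linking /ŋ/'s, the affected terminals become [+dorsal], [+high], [+back], [−coronal], [−labial]; [voice], [spread glottis], [constricted glottis], … (outside Place) are retained from /p'/.
This feature bundle is that of [k'], so /uŋp'u/ surfaces as [uŋk'u].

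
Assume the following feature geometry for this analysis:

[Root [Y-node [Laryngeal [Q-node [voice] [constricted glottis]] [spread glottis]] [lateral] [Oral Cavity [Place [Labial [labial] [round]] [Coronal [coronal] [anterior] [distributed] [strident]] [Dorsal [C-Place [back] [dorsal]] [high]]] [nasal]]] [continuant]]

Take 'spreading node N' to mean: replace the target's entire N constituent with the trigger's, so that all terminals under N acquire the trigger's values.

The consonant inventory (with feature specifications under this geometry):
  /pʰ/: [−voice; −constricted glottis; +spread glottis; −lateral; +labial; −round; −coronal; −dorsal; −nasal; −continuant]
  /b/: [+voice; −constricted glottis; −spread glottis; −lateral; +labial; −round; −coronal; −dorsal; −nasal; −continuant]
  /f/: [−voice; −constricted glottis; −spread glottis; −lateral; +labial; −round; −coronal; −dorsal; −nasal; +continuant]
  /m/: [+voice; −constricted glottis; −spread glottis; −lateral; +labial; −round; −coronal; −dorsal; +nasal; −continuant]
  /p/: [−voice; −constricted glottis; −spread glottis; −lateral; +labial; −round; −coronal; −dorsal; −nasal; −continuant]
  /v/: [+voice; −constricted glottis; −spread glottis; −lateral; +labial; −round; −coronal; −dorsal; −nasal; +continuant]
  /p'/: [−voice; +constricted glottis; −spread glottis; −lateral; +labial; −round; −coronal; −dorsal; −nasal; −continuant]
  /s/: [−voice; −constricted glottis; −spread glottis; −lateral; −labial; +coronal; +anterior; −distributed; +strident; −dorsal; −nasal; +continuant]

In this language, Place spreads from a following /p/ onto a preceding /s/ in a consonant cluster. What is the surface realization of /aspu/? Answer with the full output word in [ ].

Place immediately or transitively dominates [labial], [round], [coronal], [anterior], [distributed], [strident], [back], [dorsal], [high].
The target acquires /p/'s values for everything under Place — [+labial], [−round], [−coronal], [−dorsal] — while keeping its own [voice], [constricted glottis], [spread glottis], ….
This feature bundle is that of [f], so /aspu/ surfaces as [afpu].

[afpu]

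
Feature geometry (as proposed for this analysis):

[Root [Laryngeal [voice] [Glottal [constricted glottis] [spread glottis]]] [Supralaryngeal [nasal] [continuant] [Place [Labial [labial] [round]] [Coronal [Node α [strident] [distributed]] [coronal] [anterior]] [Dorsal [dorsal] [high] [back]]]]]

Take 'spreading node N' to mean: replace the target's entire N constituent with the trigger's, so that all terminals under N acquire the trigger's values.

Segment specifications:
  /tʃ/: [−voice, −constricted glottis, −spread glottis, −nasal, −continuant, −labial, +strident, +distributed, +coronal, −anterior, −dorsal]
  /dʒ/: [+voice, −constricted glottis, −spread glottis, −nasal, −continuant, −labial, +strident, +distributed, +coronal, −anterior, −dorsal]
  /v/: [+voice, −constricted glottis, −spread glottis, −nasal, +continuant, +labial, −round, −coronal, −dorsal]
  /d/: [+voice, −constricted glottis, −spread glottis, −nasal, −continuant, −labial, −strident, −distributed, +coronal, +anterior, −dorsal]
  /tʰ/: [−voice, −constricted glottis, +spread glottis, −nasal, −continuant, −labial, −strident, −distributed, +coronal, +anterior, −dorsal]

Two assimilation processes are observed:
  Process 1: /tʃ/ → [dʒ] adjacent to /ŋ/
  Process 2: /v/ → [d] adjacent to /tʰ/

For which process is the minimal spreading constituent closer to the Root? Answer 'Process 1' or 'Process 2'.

Process 2

In Process 1, [voice] changes, so the minimal spreading node is [voice] at depth 2.
Process 2: the features that change are [continuant], [labial], [round], [coronal], [anterior], [distributed], [strident]; the minimal node is Supralaryngeal (depth 1).
Supralaryngeal is closer to Root than [voice], so Process 2 spreads the higher node.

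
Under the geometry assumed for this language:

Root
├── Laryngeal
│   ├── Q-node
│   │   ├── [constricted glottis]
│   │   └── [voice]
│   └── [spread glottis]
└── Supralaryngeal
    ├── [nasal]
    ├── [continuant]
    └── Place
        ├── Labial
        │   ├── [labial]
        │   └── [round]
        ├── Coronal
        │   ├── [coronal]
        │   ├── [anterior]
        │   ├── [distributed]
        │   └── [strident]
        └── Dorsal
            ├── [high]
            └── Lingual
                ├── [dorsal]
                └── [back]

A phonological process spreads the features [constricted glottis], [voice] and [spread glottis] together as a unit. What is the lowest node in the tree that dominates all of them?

Laryngeal

[constricted glottis] is immediately dominated by Q-node.
[voice] is immediately dominated by Q-node.
[spread glottis] is immediately dominated by Laryngeal.
The listed terminals split across distinct daughters of Laryngeal, so Laryngeal itself is the smallest node containing them all.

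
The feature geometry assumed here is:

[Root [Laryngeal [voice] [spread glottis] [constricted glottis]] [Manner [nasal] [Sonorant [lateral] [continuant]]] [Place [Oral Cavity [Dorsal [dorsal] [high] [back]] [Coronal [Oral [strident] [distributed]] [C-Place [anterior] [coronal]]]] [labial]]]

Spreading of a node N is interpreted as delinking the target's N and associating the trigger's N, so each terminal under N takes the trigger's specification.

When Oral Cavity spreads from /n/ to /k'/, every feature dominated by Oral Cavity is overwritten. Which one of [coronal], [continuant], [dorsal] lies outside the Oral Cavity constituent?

Oral Cavity dominates exactly [dorsal], [high], [back], [strident], [distributed], [anterior], [coronal].
Spreading Oral Cavity replaces [dorsal], [coronal] with the trigger's values, since each sits inside the Oral Cavity constituent.
But [continuant] is a dependent of Sonorant, outside Oral Cavity; it is therefore untouched by the spreading.

[continuant]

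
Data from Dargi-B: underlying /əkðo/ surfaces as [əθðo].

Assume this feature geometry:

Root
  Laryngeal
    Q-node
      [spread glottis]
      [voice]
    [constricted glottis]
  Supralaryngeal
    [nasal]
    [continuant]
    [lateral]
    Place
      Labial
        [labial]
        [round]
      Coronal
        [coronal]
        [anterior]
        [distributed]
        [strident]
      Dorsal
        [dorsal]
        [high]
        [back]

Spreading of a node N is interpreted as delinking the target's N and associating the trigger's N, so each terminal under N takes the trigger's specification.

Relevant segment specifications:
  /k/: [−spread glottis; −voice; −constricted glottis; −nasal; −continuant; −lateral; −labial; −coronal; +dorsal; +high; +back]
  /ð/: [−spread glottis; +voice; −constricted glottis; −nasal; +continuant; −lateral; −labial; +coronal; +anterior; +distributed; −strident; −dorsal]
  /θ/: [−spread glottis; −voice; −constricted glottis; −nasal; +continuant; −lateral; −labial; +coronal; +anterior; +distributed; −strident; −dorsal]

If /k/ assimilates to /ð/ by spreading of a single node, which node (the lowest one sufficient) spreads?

The alternation /k/ → [θ] changes [continuant], [coronal], [anterior], [distributed], [strident], [dorsal], [high], [back] and nothing else.
Tracing each changed feature up the tree, the paths first meet at Supralaryngeal; any lower node misses at least one of them.
If Supralaryngeal spreads, every terminal under it takes /ð/'s value, producing [θ] as observed.
Since [voice] is preserved even though /ð/ disagrees there, no node above Supralaryngeal spread.

Supralaryngeal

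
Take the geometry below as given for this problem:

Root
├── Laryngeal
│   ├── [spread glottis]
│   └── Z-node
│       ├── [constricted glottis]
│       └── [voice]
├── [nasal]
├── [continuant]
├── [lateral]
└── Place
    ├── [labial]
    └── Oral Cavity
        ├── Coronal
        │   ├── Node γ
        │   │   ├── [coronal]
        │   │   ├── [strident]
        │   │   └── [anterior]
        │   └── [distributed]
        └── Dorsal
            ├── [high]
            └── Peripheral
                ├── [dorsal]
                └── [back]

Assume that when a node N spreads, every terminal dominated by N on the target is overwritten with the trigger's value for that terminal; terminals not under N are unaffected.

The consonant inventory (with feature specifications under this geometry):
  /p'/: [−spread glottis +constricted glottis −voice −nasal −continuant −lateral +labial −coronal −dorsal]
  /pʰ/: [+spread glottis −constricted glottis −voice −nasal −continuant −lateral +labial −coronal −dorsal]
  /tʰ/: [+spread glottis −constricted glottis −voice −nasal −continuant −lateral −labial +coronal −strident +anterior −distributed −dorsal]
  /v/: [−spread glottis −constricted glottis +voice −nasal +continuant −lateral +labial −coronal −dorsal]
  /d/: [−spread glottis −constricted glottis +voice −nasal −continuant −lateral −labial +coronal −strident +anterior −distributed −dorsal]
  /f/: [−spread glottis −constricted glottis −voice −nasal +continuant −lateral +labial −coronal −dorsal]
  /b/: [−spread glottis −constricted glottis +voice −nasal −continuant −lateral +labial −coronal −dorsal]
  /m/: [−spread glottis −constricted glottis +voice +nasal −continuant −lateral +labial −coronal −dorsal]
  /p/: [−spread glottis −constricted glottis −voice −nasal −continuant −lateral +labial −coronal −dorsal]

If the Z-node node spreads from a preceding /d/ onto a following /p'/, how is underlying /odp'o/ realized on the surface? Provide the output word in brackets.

[odbo]

Terminals under Z-node in this geometry: [constricted glottis], [voice].
After delinking /p'/'s Z-node and linking /d/'s, the affected terminals become [−constricted glottis], [+voice]; [spread glottis], [nasal], [continuant], … (outside Z-node) are retained from /p'/.
The resulting bundle matches /b/ in the inventory; substituting it for /p'/ gives [odbo].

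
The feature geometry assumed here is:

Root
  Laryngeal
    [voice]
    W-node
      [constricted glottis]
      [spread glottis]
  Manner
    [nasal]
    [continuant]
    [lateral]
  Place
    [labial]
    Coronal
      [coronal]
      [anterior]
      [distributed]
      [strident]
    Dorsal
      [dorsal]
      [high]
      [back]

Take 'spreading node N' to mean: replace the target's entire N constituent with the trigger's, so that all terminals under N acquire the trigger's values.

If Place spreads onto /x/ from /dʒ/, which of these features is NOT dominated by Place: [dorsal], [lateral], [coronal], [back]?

[lateral]

The terminals dominated by Place are [labial], [coronal], [anterior], [distributed], [strident], [dorsal], [high], [back].
[dorsal], [coronal], [back] all lie under Place, so they are overwritten when Place spreads.
But [lateral] is a dependent of Manner, outside Place; it is therefore untouched by the spreading.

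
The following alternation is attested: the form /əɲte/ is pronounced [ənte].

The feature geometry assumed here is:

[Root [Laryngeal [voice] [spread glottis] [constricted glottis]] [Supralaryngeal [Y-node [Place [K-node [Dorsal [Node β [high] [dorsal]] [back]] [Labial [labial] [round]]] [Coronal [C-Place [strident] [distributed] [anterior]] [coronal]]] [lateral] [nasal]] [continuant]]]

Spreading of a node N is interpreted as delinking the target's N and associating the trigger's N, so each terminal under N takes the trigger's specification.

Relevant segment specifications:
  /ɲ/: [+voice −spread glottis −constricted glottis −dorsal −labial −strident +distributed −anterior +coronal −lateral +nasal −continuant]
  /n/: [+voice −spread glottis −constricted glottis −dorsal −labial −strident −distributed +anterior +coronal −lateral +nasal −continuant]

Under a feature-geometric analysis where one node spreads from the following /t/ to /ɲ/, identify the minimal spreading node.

C-Place

/ɲ/ and [n] differ in [anterior], [distributed]; every other specified feature is identical.
In this geometry the lowest node dominating all of them is C-Place: every daughter of C-Place dominates only a proper subset, so no lower node suffices.
If C-Place spreads, every terminal under it takes /t/'s value, producing [n] as observed.
[voice], [nasal] stay as in /ɲ/ although /t/ differs there, so no node dominating them spread; among the remaining candidates C-Place is the lowest that derives the output.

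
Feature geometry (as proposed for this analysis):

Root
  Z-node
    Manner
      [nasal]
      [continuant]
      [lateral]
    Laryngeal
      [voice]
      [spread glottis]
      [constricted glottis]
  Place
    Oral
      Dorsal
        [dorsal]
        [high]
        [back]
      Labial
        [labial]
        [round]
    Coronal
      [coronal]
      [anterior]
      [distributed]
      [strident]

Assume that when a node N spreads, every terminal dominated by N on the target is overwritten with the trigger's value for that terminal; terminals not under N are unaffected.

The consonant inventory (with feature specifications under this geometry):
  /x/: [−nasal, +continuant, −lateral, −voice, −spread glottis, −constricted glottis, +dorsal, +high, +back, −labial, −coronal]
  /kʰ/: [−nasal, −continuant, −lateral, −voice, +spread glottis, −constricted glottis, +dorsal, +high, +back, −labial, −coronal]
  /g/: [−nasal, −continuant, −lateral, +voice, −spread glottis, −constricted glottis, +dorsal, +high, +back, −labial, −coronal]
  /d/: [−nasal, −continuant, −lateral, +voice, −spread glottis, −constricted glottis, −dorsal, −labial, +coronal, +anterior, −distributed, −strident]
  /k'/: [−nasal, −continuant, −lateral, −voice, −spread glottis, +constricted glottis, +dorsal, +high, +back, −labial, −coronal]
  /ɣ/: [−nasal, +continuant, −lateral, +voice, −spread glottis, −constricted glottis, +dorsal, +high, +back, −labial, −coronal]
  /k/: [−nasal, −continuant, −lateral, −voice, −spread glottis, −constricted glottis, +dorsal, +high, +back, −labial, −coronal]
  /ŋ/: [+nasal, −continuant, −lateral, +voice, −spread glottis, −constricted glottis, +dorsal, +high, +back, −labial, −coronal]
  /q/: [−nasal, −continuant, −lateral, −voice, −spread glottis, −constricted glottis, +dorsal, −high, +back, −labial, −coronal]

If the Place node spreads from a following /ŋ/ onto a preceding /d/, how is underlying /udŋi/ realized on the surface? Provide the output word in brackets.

[ugŋi]

Place immediately or transitively dominates [dorsal], [high], [back], [labial], [round], [coronal], [anterior], [distributed], [strident].
After delinking /d/'s Place and linking /ŋ/'s, the affected terminals become [+dorsal], [+high], [+back], [−labial], [−coronal]; [nasal], [continuant], [lateral], … (outside Place) are retained from /d/.
The resulting bundle matches /g/ in the inventory; substituting it for /d/ gives [ugŋi].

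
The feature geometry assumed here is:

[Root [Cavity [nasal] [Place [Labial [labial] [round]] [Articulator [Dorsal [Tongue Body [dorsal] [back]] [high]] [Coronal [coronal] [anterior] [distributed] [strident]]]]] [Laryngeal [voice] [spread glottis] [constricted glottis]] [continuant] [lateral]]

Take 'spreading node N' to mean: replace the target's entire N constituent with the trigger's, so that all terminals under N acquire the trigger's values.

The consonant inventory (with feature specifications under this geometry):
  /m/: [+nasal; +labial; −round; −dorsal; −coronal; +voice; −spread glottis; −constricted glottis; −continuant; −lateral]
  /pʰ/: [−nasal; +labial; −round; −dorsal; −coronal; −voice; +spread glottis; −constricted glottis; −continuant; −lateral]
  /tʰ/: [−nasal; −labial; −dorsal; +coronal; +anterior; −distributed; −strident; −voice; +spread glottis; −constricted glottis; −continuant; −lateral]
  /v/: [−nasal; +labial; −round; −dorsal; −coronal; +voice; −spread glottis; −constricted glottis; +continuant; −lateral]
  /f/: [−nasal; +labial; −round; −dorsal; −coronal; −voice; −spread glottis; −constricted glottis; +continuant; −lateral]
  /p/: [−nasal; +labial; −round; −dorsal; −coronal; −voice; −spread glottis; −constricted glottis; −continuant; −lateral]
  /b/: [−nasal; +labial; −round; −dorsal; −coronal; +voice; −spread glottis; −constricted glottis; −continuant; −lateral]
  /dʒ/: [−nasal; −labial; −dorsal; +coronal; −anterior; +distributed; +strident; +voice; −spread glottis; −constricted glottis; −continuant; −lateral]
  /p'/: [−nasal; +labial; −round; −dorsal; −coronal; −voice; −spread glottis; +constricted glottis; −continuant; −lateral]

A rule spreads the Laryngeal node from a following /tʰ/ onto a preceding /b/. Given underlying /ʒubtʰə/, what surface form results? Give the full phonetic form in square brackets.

Terminals under Laryngeal in this geometry: [voice], [spread glottis], [constricted glottis].
After delinking /b/'s Laryngeal and linking /tʰ/'s, the affected terminals become [−voice], [+spread glottis], [−constricted glottis]; [nasal], [labial], [round], … (outside Laryngeal) are retained from /b/.
This feature bundle is that of [pʰ], so /ʒubtʰə/ surfaces as [ʒupʰtʰə].

[ʒupʰtʰə]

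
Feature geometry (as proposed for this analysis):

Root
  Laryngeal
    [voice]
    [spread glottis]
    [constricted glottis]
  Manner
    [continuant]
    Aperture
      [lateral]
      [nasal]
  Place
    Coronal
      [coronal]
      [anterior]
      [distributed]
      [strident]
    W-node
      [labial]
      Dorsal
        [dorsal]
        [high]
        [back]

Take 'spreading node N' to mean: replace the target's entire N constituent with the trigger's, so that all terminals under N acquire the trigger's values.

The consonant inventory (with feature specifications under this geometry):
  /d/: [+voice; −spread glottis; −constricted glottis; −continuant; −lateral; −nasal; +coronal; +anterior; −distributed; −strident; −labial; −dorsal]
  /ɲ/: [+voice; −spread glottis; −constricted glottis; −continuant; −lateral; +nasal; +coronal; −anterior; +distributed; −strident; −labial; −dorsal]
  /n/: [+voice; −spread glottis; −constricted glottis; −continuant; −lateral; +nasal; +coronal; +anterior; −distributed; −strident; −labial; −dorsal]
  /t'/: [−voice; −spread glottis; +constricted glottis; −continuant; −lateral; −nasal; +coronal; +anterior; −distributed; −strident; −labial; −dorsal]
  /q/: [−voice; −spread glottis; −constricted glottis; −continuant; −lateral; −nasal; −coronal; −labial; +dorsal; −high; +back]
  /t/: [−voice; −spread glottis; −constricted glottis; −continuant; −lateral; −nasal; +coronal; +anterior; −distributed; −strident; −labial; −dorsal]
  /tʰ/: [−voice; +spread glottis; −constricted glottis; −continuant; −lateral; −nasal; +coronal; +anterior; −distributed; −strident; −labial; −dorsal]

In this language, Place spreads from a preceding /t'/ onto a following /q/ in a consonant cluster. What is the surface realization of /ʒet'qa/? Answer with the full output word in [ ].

[ʒet'ta]

The Place node dominates the terminals [coronal], [anterior], [distributed], [strident], [labial], [dorsal], [high], [back].
Spreading Place from /t'/ onto /q/ replaces those values with /t'/'s: [+coronal], [+anterior], [−distributed], [−strident], [−labial], [−dorsal]. Features outside Place ([voice], [spread glottis], [constricted glottis], …) stay as in /q/.
Among the inventory, only /t/ has exactly this specification, giving the surface form [ʒet'ta].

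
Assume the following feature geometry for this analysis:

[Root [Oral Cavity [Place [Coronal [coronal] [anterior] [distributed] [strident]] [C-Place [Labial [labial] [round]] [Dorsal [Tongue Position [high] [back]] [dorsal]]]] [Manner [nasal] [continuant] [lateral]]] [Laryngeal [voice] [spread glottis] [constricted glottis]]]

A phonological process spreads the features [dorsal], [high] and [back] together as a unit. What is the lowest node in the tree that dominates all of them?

[dorsal] lies under Dorsal (below Oral Cavity).
[high] lies under Tongue Position (below Oral Cavity).
[back]: Root > Oral Cavity > Place > C-Place > Dorsal > Tongue Position > [back].
The listed terminals split across distinct daughters of Dorsal, so Dorsal itself is the smallest node containing them all.

Dorsal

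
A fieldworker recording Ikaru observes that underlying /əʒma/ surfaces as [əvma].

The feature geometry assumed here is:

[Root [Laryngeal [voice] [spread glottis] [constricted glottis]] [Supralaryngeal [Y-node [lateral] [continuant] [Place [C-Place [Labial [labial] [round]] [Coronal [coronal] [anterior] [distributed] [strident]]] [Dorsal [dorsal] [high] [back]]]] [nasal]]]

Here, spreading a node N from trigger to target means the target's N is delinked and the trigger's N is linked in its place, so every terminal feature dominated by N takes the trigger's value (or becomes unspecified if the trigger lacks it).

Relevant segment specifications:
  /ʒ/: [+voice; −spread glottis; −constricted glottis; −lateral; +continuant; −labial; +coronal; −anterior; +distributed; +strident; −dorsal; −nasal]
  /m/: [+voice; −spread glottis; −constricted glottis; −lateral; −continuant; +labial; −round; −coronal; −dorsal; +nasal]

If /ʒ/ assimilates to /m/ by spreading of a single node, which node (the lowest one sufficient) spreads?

Feature comparison: [labial], [round], [coronal], [anterior], [distributed], [strident] differ between /ʒ/ and [v]; the remaining terminals match.
Tracing each changed feature up the tree, the paths first meet at C-Place; any lower node misses at least one of them.
Spreading C-Place from /m/ overwrites each of those terminals with /m/'s values, yielding exactly [v].
[nasal], [continuant] stay as in /ʒ/ although /m/ differs there, so no node dominating them spread; among the remaining candidates C-Place is the lowest that derives the output.

C-Place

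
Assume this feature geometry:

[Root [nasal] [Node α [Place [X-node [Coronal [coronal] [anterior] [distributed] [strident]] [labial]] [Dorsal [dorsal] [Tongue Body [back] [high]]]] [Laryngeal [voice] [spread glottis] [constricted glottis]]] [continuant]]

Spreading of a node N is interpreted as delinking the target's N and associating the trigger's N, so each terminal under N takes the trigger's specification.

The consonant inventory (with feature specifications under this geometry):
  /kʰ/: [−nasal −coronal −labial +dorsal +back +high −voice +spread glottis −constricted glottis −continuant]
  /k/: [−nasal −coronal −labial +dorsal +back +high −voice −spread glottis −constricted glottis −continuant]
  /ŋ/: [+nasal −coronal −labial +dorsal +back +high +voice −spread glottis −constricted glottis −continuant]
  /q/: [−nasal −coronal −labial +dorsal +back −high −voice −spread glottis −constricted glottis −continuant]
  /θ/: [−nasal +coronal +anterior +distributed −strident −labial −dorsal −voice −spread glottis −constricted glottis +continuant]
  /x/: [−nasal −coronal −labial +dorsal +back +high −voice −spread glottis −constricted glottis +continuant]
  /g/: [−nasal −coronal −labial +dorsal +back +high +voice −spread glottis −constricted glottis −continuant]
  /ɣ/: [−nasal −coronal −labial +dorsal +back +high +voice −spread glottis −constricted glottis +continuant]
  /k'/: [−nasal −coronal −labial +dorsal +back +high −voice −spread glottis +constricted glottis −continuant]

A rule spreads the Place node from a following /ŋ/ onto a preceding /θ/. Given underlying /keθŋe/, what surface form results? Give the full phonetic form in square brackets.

Place immediately or transitively dominates [coronal], [anterior], [distributed], [strident], [labial], [dorsal], [back], [high].
After delinking /θ/'s Place and linking /ŋ/'s, the affected terminals become [−coronal], [−labial], [+dorsal], [+back], [+high]; [nasal], [voice], [spread glottis], … (outside Place) are retained from /θ/.
Among the inventory, only /x/ has exactly this specification, giving the surface form [kexŋe].

[kexŋe]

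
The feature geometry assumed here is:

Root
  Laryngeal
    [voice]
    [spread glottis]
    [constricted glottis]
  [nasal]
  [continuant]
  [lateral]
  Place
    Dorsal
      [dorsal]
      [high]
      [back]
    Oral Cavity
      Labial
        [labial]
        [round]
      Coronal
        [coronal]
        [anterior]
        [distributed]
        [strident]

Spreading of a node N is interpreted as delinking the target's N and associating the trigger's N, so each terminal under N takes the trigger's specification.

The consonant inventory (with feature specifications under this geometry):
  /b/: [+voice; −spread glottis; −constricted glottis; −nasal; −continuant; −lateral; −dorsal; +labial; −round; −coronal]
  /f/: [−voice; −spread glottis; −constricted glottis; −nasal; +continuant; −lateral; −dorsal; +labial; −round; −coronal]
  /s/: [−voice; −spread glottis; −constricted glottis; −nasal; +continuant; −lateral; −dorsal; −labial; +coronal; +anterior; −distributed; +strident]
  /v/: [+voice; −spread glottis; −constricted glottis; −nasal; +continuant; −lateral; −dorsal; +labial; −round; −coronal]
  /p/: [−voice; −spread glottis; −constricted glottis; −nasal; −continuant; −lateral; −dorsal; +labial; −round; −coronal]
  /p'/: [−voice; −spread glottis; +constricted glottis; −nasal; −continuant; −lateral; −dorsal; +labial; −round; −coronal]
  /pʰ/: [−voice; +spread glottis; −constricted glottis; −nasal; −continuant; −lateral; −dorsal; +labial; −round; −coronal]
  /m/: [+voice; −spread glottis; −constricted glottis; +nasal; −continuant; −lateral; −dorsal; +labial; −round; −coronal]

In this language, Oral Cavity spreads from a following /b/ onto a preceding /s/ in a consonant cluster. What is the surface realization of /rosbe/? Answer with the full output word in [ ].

[rofbe]

Terminals under Oral Cavity in this geometry: [labial], [round], [coronal], [anterior], [distributed], [strident].
Spreading Oral Cavity from /b/ onto /s/ replaces those values with /b/'s: [+labial], [−round], [−coronal]. Features outside Oral Cavity ([voice], [spread glottis], [constricted glottis], …) stay as in /s/.
Among the inventory, only /f/ has exactly this specification, giving the surface form [rofbe].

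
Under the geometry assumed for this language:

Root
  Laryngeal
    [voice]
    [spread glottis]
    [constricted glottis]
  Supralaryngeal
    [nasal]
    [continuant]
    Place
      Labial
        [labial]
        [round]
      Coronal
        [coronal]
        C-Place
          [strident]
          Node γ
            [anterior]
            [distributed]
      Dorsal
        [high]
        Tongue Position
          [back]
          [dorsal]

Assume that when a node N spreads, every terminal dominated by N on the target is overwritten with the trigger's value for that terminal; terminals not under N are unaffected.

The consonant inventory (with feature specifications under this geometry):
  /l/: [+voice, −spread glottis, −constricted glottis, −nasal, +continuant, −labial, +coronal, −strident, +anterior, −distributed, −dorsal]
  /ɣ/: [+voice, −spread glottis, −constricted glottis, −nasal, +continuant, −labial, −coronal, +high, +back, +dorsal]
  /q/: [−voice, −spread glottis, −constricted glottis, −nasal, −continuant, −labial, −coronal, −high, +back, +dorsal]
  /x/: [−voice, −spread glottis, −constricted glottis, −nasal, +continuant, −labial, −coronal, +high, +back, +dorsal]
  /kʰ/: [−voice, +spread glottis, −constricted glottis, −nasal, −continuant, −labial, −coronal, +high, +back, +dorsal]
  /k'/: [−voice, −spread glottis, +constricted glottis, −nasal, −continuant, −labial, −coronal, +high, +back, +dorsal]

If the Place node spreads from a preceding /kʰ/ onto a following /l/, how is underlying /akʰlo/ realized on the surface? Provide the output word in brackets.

The Place node dominates the terminals [labial], [round], [coronal], [strident], [anterior], [distributed], [high], [back], [dorsal].
After delinking /l/'s Place and linking /kʰ/'s, the affected terminals become [−labial], [−coronal], [+high], [+back], [+dorsal]; [voice], [spread glottis], [constricted glottis], … (outside Place) are retained from /l/.
The resulting bundle matches /ɣ/ in the inventory; substituting it for /l/ gives [akʰɣo].

[akʰɣo]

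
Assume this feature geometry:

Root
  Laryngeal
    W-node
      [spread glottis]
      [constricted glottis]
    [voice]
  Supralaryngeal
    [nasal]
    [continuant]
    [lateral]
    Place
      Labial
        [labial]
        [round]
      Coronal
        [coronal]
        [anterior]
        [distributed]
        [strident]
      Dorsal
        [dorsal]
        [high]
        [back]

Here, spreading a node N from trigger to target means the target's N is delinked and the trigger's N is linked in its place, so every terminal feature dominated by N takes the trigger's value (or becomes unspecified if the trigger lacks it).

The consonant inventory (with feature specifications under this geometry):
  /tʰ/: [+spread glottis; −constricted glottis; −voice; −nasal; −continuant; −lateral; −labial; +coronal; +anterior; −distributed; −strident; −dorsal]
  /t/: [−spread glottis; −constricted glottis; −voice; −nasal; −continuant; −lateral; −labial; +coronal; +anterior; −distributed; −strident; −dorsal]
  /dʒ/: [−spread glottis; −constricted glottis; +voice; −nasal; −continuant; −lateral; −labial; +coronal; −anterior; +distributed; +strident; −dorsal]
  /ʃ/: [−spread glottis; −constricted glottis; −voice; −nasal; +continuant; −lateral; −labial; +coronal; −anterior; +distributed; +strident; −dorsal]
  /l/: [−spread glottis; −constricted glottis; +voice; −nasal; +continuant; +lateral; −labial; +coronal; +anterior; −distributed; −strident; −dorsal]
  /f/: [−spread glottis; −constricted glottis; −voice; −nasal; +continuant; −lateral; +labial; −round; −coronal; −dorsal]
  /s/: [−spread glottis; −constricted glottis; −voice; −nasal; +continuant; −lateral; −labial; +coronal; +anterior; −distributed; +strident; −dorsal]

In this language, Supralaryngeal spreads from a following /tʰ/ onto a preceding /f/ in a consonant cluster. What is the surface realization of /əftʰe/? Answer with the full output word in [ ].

Supralaryngeal immediately or transitively dominates [nasal], [continuant], [lateral], [labial], [round], [coronal], [anterior], [distributed], [strident], [dorsal], [high], [back].
Spreading Supralaryngeal from /tʰ/ onto /f/ replaces those values with /tʰ/'s: [−nasal], [−continuant], [−lateral], [−labial], [+coronal], [+anterior], [−distributed], [−strident], [−dorsal]. Features outside Supralaryngeal ([spread glottis], [constricted glottis], [voice]) stay as in /f/.
The resulting bundle matches /t/ in the inventory; substituting it for /f/ gives [əttʰe].

[əttʰe]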